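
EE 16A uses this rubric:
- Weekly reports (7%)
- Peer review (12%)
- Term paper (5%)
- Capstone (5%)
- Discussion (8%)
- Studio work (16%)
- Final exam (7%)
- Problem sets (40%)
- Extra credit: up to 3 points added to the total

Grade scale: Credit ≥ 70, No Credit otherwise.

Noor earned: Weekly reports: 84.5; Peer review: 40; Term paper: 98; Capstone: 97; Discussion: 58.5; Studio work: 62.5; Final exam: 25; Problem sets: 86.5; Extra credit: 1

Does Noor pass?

Credit

Weighted total:
  Weekly reports 84.5 × 0.07 = 5.915
  Peer review 40 × 0.12 = 4.8
  Term paper 98 × 0.05 = 4.9
  Capstone 97 × 0.05 = 4.85
  Discussion 58.5 × 0.08 = 4.68
  Studio work 62.5 × 0.16 = 10
  Final exam 25 × 0.07 = 1.75
  Problem sets 86.5 × 0.4 = 34.6
Sum = 71.495
Extra credit: 71.495 + 1 = 72.495
72.495 ≥ 70 → Credit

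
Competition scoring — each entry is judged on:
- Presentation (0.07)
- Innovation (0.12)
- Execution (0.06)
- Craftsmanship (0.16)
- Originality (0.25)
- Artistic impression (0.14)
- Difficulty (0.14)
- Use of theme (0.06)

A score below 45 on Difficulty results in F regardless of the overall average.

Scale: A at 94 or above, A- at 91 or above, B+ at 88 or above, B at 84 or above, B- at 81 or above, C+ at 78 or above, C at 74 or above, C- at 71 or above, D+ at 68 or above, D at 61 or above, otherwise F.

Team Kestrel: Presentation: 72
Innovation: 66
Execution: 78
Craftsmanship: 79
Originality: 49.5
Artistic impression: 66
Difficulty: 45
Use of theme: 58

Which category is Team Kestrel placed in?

D

Difficulty score 45 ≥ 45: minimum met.
Weighted total:
  Presentation 72 × 0.07 = 5.04
  Innovation 66 × 0.12 = 7.92
  Execution 78 × 0.06 = 4.68
  Craftsmanship 79 × 0.16 = 12.64
  Originality 49.5 × 0.25 = 12.375
  Artistic impression 66 × 0.14 = 9.24
  Difficulty 45 × 0.14 = 6.3
  Use of theme 58 × 0.06 = 3.48
Sum = 61.675
61.675 is ≥ 61 and < 68 → D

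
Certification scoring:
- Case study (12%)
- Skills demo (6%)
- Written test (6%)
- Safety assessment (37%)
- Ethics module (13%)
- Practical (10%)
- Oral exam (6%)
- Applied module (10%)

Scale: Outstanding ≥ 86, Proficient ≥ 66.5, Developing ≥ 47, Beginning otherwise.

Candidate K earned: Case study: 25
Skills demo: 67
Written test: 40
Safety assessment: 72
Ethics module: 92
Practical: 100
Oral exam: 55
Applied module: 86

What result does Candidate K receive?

Weighted total:
  Case study 25 × 0.12 = 3
  Skills demo 67 × 0.06 = 4.02
  Written test 40 × 0.06 = 2.4
  Safety assessment 72 × 0.37 = 26.64
  Ethics module 92 × 0.13 = 11.96
  Practical 100 × 0.1 = 10
  Oral exam 55 × 0.06 = 3.3
  Applied module 86 × 0.1 = 8.6
Sum = 69.92
69.92 is ≥ 66.5 and < 86 → Proficient

Proficient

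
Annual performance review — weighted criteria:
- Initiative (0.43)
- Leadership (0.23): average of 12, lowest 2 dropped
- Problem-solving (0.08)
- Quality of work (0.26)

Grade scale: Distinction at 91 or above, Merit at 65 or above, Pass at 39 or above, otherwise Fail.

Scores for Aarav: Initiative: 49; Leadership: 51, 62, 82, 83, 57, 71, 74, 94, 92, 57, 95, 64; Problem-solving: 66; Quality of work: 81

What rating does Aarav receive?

Leadership: drop 51, 57 → average of remaining 10 = 774/10 = 77.4
Weighted total:
  Initiative 49 × 0.43 = 21.07
  Leadership 77.4 × 0.23 = 17.802
  Problem-solving 66 × 0.08 = 5.28
  Quality of work 81 × 0.26 = 21.06
Sum = 65.212
65.212 is ≥ 65 and < 91 → Merit

Merit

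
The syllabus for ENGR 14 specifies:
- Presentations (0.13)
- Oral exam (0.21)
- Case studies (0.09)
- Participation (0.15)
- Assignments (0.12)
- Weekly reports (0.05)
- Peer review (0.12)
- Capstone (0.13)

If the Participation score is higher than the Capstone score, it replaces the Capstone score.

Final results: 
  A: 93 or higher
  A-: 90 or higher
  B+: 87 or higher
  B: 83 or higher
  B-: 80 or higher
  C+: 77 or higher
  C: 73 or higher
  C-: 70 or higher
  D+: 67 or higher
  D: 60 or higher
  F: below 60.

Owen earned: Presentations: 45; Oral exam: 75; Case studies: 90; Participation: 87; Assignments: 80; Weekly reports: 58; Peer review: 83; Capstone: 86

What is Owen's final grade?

Participation (87) > Capstone (86), so Capstone counts as 87.
Weighted total:
  Presentations 45 × 0.13 = 5.85
  Oral exam 75 × 0.21 = 15.75
  Case studies 90 × 0.09 = 8.1
  Participation 87 × 0.15 = 13.05
  Assignments 80 × 0.12 = 9.6
  Weekly reports 58 × 0.05 = 2.9
  Peer review 83 × 0.12 = 9.96
  Capstone 87 × 0.13 = 11.31
Sum = 76.52
76.52 is ≥ 73 and < 77 → C

C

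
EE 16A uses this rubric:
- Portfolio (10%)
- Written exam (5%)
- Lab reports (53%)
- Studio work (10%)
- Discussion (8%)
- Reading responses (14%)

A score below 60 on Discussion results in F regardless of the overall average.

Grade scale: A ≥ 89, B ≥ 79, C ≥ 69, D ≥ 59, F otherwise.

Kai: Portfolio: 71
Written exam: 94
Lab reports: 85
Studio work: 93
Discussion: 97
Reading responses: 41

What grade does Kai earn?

Discussion score 97 ≥ 60: minimum met.
Weighted total:
  Portfolio 71 × 0.1 = 7.1
  Written exam 94 × 0.05 = 4.7
  Lab reports 85 × 0.53 = 45.05
  Studio work 93 × 0.1 = 9.3
  Discussion 97 × 0.08 = 7.76
  Reading responses 41 × 0.14 = 5.74
Sum = 79.65
79.65 is ≥ 79 and < 89 → B

B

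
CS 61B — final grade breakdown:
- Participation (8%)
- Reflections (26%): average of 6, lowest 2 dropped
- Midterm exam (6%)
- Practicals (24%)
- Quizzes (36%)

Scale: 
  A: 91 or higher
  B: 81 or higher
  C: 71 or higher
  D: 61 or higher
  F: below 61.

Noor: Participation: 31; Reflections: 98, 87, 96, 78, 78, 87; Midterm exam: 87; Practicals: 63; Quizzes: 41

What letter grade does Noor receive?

D

Reflections: drop 78, 78 → average of remaining 4 = 368/4 = 92
Weighted total:
  Participation 31 × 0.08 = 2.48
  Reflections 92 × 0.26 = 23.92
  Midterm exam 87 × 0.06 = 5.22
  Practicals 63 × 0.24 = 15.12
  Quizzes 41 × 0.36 = 14.76
Sum = 61.5
61.5 is ≥ 61 and < 71 → D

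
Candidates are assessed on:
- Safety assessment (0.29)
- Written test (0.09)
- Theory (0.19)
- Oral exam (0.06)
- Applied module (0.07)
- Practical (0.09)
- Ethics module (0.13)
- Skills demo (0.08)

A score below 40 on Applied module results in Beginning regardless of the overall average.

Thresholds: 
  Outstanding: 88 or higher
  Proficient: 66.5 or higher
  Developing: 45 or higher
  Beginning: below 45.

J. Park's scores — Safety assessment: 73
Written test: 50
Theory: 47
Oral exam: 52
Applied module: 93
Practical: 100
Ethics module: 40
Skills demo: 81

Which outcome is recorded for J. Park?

Applied module score 93 ≥ 40: minimum met.
Weighted total:
  Safety assessment 73 × 0.29 = 21.17
  Written test 50 × 0.09 = 4.5
  Theory 47 × 0.19 = 8.93
  Oral exam 52 × 0.06 = 3.12
  Applied module 93 × 0.07 = 6.51
  Practical 100 × 0.09 = 9
  Ethics module 40 × 0.13 = 5.2
  Skills demo 81 × 0.08 = 6.48
Sum = 64.91
64.91 is ≥ 45 and < 66.5 → Developing

Developing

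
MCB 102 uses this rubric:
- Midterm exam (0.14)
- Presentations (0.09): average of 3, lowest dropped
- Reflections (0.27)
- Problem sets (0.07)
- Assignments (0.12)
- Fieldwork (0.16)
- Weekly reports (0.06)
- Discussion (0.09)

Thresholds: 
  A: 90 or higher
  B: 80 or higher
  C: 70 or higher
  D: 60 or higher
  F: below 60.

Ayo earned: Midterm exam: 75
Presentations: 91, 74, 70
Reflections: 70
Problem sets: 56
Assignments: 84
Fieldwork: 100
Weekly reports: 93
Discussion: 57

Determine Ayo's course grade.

Presentations: drop 70 → average of remaining 2 = 165/2 = 82.5
Weighted total:
  Midterm exam 75 × 0.14 = 10.5
  Presentations 82.5 × 0.09 = 7.425
  Reflections 70 × 0.27 = 18.9
  Problem sets 56 × 0.07 = 3.92
  Assignments 84 × 0.12 = 10.08
  Fieldwork 100 × 0.16 = 16
  Weekly reports 93 × 0.06 = 5.58
  Discussion 57 × 0.09 = 5.13
Sum = 77.535
77.535 is ≥ 70 and < 80 → C

C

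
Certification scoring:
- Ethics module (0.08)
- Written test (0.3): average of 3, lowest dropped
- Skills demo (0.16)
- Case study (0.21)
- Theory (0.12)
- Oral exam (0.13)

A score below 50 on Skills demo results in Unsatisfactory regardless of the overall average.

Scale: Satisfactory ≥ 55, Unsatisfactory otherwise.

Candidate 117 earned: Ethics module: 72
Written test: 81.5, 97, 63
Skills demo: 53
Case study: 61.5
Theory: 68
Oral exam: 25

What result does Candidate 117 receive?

Satisfactory

Written test: drop 63 → average of remaining 2 = 178.5/2 = 89.25
Skills demo score 53 ≥ 50: minimum met.
Weighted total:
  Ethics module 72 × 0.08 = 5.76
  Written test 89.25 × 0.3 = 26.775
  Skills demo 53 × 0.16 = 8.48
  Case study 61.5 × 0.21 = 12.915
  Theory 68 × 0.12 = 8.16
  Oral exam 25 × 0.13 = 3.25
Sum = 65.34
65.34 ≥ 55 → Satisfactory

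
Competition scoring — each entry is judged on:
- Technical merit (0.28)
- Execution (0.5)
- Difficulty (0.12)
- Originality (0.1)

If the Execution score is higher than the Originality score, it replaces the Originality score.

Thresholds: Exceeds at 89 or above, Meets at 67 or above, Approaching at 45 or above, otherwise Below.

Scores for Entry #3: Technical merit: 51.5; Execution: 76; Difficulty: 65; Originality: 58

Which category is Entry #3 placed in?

Meets

Execution (76) > Originality (58), so Originality counts as 76.
Weighted total:
  Technical merit 51.5 × 0.28 = 14.42
  Execution 76 × 0.5 = 38
  Difficulty 65 × 0.12 = 7.8
  Originality 76 × 0.1 = 7.6
Sum = 67.82
67.82 is ≥ 67 and < 89 → Meets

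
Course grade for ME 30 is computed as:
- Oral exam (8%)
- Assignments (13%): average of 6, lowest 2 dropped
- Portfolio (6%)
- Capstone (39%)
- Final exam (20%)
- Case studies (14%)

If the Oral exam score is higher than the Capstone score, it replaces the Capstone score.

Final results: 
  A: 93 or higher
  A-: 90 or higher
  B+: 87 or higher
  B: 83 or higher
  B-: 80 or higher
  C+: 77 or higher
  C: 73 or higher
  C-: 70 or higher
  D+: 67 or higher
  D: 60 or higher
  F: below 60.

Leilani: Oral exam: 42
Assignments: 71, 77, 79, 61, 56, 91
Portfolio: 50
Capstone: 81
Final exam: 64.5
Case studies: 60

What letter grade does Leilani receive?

Assignments: drop 56, 61 → average of remaining 4 = 318/4 = 79.5
Oral exam (42) ≤ Capstone (81), so Capstone stays at 81.
Weighted total:
  Oral exam 42 × 0.08 = 3.36
  Assignments 79.5 × 0.13 = 10.335
  Portfolio 50 × 0.06 = 3
  Capstone 81 × 0.39 = 31.59
  Final exam 64.5 × 0.2 = 12.9
  Case studies 60 × 0.14 = 8.4
Sum = 69.585
69.585 is ≥ 67 and < 70 → D+

D+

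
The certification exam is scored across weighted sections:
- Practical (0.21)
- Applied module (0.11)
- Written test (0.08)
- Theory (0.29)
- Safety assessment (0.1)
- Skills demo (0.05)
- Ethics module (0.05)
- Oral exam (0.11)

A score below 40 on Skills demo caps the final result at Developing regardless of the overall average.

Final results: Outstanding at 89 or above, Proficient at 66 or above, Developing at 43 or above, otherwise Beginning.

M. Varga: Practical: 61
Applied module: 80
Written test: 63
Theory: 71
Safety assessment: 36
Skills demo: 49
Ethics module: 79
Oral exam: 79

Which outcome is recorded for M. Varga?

Skills demo score 49 ≥ 40: minimum met.
Weighted total:
  Practical 61 × 0.21 = 12.81
  Applied module 80 × 0.11 = 8.8
  Written test 63 × 0.08 = 5.04
  Theory 71 × 0.29 = 20.59
  Safety assessment 36 × 0.1 = 3.6
  Skills demo 49 × 0.05 = 2.45
  Ethics module 79 × 0.05 = 3.95
  Oral exam 79 × 0.11 = 8.69
Sum = 65.93
65.93 is ≥ 43 and < 66 → Developing

Developing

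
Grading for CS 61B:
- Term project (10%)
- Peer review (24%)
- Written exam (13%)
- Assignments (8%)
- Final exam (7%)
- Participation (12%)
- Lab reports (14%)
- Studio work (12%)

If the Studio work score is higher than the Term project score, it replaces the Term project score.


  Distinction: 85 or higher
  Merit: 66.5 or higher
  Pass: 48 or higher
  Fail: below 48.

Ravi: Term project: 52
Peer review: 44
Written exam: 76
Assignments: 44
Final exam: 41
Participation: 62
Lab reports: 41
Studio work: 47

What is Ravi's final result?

Pass

Studio work (47) ≤ Term project (52), so Term project stays at 52.
Weighted total:
  Term project 52 × 0.1 = 5.2
  Peer review 44 × 0.24 = 10.56
  Written exam 76 × 0.13 = 9.88
  Assignments 44 × 0.08 = 3.52
  Final exam 41 × 0.07 = 2.87
  Participation 62 × 0.12 = 7.44
  Lab reports 41 × 0.14 = 5.74
  Studio work 47 × 0.12 = 5.64
Sum = 50.85
50.85 is ≥ 48 and < 66.5 → Pass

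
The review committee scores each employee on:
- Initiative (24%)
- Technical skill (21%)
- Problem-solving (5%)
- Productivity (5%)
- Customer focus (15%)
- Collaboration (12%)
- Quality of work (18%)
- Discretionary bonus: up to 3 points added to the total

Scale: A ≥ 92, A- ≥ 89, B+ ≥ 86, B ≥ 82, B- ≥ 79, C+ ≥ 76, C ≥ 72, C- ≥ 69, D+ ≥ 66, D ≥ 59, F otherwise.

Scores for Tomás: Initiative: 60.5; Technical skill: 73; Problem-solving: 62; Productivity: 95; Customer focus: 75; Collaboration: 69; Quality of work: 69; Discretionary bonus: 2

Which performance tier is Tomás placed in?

Weighted total:
  Initiative 60.5 × 0.24 = 14.52
  Technical skill 73 × 0.21 = 15.33
  Problem-solving 62 × 0.05 = 3.1
  Productivity 95 × 0.05 = 4.75
  Customer focus 75 × 0.15 = 11.25
  Collaboration 69 × 0.12 = 8.28
  Quality of work 69 × 0.18 = 12.42
Sum = 69.65
Discretionary bonus: 69.65 + 2 = 71.65
71.65 is ≥ 69 and < 72 → C-

C-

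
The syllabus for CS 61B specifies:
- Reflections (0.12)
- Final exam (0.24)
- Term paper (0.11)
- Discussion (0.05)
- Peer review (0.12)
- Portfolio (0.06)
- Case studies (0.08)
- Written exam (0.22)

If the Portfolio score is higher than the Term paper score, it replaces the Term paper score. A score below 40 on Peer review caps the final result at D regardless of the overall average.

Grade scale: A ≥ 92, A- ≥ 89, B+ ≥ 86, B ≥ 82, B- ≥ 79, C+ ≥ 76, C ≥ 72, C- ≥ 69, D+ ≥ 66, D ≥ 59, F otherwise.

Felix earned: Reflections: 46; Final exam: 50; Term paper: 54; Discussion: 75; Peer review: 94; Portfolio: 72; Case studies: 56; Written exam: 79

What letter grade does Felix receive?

Portfolio (72) > Term paper (54), so Term paper counts as 72.
Peer review score 94 ≥ 40: minimum met.
Weighted total:
  Reflections 46 × 0.12 = 5.52
  Final exam 50 × 0.24 = 12
  Term paper 72 × 0.11 = 7.92
  Discussion 75 × 0.05 = 3.75
  Peer review 94 × 0.12 = 11.28
  Portfolio 72 × 0.06 = 4.32
  Case studies 56 × 0.08 = 4.48
  Written exam 79 × 0.22 = 17.38
Sum = 66.65
66.65 is ≥ 66 and < 69 → D+

D+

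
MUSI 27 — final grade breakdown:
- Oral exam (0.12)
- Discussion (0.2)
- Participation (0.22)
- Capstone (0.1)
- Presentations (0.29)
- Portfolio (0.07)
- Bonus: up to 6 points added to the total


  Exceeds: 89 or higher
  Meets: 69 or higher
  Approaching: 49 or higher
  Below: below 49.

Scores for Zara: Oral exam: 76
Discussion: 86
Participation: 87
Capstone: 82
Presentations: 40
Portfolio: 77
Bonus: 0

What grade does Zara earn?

Weighted total:
  Oral exam 76 × 0.12 = 9.12
  Discussion 86 × 0.2 = 17.2
  Participation 87 × 0.22 = 19.14
  Capstone 82 × 0.1 = 8.2
  Presentations 40 × 0.29 = 11.6
  Portfolio 77 × 0.07 = 5.39
Sum = 70.65
Bonus: 70.65 + 0 = 70.65
70.65 is ≥ 69 and < 89 → Meets

Meets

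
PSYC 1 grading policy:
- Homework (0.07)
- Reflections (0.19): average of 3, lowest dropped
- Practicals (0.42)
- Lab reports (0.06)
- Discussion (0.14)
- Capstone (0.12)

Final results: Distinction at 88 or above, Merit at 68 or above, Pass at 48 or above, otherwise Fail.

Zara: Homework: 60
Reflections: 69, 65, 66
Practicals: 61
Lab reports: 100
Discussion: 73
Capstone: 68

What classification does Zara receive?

Reflections: drop 65 → average of remaining 2 = 135/2 = 67.5
Weighted total:
  Homework 60 × 0.07 = 4.2
  Reflections 67.5 × 0.19 = 12.825
  Practicals 61 × 0.42 = 25.62
  Lab reports 100 × 0.06 = 6
  Discussion 73 × 0.14 = 10.22
  Capstone 68 × 0.12 = 8.16
Sum = 67.025
67.025 is ≥ 48 and < 68 → Pass

Pass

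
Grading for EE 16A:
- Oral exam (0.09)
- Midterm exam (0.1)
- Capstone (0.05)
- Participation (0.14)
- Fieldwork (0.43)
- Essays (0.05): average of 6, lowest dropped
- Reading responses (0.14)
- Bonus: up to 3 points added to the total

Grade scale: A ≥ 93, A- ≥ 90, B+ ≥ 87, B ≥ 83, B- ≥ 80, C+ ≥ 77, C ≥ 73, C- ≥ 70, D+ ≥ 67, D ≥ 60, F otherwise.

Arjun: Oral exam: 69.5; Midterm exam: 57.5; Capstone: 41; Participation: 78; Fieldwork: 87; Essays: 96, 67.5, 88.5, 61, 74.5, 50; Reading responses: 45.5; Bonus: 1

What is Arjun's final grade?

C

Essays: drop 50 → average of remaining 5 = 387.5/5 = 77.5
Weighted total:
  Oral exam 69.5 × 0.09 = 6.255
  Midterm exam 57.5 × 0.1 = 5.75
  Capstone 41 × 0.05 = 2.05
  Participation 78 × 0.14 = 10.92
  Fieldwork 87 × 0.43 = 37.41
  Essays 77.5 × 0.05 = 3.875
  Reading responses 45.5 × 0.14 = 6.37
Sum = 72.63
Bonus: 72.63 + 1 = 73.63
73.63 is ≥ 73 and < 77 → C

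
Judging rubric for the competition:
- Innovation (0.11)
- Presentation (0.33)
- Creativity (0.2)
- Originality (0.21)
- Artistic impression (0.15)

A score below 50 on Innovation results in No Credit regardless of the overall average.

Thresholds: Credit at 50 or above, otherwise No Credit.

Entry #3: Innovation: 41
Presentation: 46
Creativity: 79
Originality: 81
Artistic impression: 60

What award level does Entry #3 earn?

No Credit

Innovation score 41 < 50: minimum not met.
Weighted total:
  Innovation 41 × 0.11 = 4.51
  Presentation 46 × 0.33 = 15.18
  Creativity 79 × 0.2 = 15.8
  Originality 81 × 0.21 = 17.01
  Artistic impression 60 × 0.15 = 9
Sum = 61.5
Because the Innovation minimum was not met, the result is No Credit.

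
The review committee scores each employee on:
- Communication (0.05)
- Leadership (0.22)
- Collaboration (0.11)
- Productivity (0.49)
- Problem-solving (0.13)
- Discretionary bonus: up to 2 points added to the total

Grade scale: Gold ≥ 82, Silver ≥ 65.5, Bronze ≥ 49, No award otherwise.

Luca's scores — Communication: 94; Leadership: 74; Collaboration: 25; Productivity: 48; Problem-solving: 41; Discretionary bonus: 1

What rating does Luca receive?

Weighted total:
  Communication 94 × 0.05 = 4.7
  Leadership 74 × 0.22 = 16.28
  Collaboration 25 × 0.11 = 2.75
  Productivity 48 × 0.49 = 23.52
  Problem-solving 41 × 0.13 = 5.33
Sum = 52.58
Discretionary bonus: 52.58 + 1 = 53.58
53.58 is ≥ 49 and < 65.5 → Bronze

Bronze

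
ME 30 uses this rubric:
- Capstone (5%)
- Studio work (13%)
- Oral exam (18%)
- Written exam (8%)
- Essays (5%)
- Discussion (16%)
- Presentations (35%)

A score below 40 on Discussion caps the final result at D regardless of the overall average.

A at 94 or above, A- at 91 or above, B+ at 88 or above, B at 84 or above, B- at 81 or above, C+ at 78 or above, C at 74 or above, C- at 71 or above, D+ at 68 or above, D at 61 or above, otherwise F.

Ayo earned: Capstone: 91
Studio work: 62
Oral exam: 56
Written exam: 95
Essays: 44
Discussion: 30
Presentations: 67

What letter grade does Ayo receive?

F

Discussion score 30 < 40: minimum not met.
Weighted total:
  Capstone 91 × 0.05 = 4.55
  Studio work 62 × 0.13 = 8.06
  Oral exam 56 × 0.18 = 10.08
  Written exam 95 × 0.08 = 7.6
  Essays 44 × 0.05 = 2.2
  Discussion 30 × 0.16 = 4.8
  Presentations 67 × 0.35 = 23.45
Sum = 60.74
60.74 would be F; cap at D applies → F.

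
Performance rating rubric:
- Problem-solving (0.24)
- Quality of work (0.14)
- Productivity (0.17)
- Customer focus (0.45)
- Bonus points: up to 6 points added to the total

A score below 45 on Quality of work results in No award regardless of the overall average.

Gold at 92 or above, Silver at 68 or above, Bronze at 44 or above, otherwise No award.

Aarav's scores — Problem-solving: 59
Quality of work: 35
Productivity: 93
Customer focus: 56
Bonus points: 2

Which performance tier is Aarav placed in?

No award

Quality of work score 35 < 45: minimum not met.
Weighted total:
  Problem-solving 59 × 0.24 = 14.16
  Quality of work 35 × 0.14 = 4.9
  Productivity 93 × 0.17 = 15.81
  Customer focus 56 × 0.45 = 25.2
Sum = 60.07
Bonus points: 60.07 + 2 = 62.07
Because the Quality of work minimum was not met, the result is No award.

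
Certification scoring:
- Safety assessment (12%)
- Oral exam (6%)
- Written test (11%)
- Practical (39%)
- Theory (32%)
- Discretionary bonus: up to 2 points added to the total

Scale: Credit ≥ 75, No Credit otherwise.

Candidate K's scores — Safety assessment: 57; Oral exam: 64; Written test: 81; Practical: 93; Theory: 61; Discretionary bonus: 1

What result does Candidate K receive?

Credit

Weighted total:
  Safety assessment 57 × 0.12 = 6.84
  Oral exam 64 × 0.06 = 3.84
  Written test 81 × 0.11 = 8.91
  Practical 93 × 0.39 = 36.27
  Theory 61 × 0.32 = 19.52
Sum = 75.38
Discretionary bonus: 75.38 + 1 = 76.38
76.38 ≥ 75 → Credit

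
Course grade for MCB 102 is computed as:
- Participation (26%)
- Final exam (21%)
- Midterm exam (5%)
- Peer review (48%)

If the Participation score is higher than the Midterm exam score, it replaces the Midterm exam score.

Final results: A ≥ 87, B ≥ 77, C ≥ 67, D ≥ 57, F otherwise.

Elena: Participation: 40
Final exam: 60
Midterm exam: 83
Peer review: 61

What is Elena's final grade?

Participation (40) ≤ Midterm exam (83), so Midterm exam stays at 83.
Weighted total:
  Participation 40 × 0.26 = 10.4
  Final exam 60 × 0.21 = 12.6
  Midterm exam 83 × 0.05 = 4.15
  Peer review 61 × 0.48 = 29.28
Sum = 56.43
56.43 < 57 → F

F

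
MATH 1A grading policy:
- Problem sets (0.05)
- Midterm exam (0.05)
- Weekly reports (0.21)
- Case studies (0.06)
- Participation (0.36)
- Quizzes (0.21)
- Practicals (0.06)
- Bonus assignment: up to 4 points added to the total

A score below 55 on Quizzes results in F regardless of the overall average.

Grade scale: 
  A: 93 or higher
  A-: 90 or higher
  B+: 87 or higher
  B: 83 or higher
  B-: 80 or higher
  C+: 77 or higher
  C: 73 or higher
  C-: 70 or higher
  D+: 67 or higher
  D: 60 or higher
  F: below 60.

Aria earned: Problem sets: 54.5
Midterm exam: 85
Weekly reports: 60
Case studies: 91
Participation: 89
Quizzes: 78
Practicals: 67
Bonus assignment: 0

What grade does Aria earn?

Quizzes score 78 ≥ 55: minimum met.
Weighted total:
  Problem sets 54.5 × 0.05 = 2.725
  Midterm exam 85 × 0.05 = 4.25
  Weekly reports 60 × 0.21 = 12.6
  Case studies 91 × 0.06 = 5.46
  Participation 89 × 0.36 = 32.04
  Quizzes 78 × 0.21 = 16.38
  Practicals 67 × 0.06 = 4.02
Sum = 77.475
Bonus assignment: 77.475 + 0 = 77.475
77.475 is ≥ 77 and < 80 → C+

C+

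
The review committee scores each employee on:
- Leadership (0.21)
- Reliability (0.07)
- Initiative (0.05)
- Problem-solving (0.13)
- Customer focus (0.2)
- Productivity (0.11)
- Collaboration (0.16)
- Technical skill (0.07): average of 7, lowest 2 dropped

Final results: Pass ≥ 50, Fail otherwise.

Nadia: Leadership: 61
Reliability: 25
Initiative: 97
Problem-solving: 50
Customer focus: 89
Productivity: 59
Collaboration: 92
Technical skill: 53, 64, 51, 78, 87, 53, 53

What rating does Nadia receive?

Technical skill: drop 51, 53 → average of remaining 5 = 335/5 = 67
Weighted total:
  Leadership 61 × 0.21 = 12.81
  Reliability 25 × 0.07 = 1.75
  Initiative 97 × 0.05 = 4.85
  Problem-solving 50 × 0.13 = 6.5
  Customer focus 89 × 0.2 = 17.8
  Productivity 59 × 0.11 = 6.49
  Collaboration 92 × 0.16 = 14.72
  Technical skill 67 × 0.07 = 4.69
Sum = 69.61
69.61 ≥ 50 → Pass

Pass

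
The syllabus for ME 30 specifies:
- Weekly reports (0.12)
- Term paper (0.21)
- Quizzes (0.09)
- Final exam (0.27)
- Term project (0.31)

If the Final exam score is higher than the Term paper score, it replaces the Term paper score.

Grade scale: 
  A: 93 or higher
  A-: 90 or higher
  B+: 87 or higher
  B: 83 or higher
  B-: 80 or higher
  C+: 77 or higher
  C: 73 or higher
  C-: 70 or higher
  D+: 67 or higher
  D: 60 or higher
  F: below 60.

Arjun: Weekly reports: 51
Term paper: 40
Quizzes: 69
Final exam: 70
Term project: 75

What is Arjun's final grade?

Final exam (70) > Term paper (40), so Term paper counts as 70.
Weighted total:
  Weekly reports 51 × 0.12 = 6.12
  Term paper 70 × 0.21 = 14.7
  Quizzes 69 × 0.09 = 6.21
  Final exam 70 × 0.27 = 18.9
  Term project 75 × 0.31 = 23.25
Sum = 69.18
69.18 is ≥ 67 and < 70 → D+

D+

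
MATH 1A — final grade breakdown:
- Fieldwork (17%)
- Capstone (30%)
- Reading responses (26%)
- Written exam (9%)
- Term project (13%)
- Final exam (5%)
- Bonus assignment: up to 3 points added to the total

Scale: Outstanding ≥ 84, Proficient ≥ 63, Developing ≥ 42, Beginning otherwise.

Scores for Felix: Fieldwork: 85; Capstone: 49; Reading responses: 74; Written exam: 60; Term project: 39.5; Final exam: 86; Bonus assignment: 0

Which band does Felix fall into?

Weighted total:
  Fieldwork 85 × 0.17 = 14.45
  Capstone 49 × 0.3 = 14.7
  Reading responses 74 × 0.26 = 19.24
  Written exam 60 × 0.09 = 5.4
  Term project 39.5 × 0.13 = 5.135
  Final exam 86 × 0.05 = 4.3
Sum = 63.225
Bonus assignment: 63.225 + 0 = 63.225
63.225 is ≥ 63 and < 84 → Proficient

Proficient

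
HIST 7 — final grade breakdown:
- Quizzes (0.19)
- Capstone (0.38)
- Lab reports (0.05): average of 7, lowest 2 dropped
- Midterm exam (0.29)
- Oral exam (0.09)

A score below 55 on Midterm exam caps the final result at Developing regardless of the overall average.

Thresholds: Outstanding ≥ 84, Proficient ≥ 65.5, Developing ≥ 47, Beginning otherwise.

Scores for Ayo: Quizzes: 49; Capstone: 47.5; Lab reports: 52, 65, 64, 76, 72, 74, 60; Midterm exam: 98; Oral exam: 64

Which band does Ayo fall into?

Developing

Lab reports: drop 52, 60 → average of remaining 5 = 351/5 = 70.2
Midterm exam score 98 ≥ 55: minimum met.
Weighted total:
  Quizzes 49 × 0.19 = 9.31
  Capstone 47.5 × 0.38 = 18.05
  Lab reports 70.2 × 0.05 = 3.51
  Midterm exam 98 × 0.29 = 28.42
  Oral exam 64 × 0.09 = 5.76
Sum = 65.05
65.05 is ≥ 47 and < 65.5 → Developing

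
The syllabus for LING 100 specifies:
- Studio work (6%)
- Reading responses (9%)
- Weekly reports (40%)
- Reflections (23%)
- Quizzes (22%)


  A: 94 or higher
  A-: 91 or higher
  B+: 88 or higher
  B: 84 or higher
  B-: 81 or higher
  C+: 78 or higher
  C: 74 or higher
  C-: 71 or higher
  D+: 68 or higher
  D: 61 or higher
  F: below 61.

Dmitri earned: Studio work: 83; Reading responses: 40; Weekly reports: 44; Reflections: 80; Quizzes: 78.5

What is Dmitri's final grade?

Weighted total:
  Studio work 83 × 0.06 = 4.98
  Reading responses 40 × 0.09 = 3.6
  Weekly reports 44 × 0.4 = 17.6
  Reflections 80 × 0.23 = 18.4
  Quizzes 78.5 × 0.22 = 17.27
Sum = 61.85
61.85 is ≥ 61 and < 68 → D

D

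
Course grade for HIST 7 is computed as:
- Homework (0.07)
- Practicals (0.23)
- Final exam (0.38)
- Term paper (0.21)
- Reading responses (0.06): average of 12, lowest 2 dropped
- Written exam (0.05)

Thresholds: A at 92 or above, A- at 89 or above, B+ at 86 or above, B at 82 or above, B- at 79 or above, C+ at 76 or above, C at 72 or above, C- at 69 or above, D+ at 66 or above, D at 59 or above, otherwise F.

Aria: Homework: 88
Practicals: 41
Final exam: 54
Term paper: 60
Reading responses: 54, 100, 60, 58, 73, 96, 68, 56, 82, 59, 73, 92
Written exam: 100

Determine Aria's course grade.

Reading responses: drop 54, 56 → average of remaining 10 = 761/10 = 76.1
Weighted total:
  Homework 88 × 0.07 = 6.16
  Practicals 41 × 0.23 = 9.43
  Final exam 54 × 0.38 = 20.52
  Term paper 60 × 0.21 = 12.6
  Reading responses 76.1 × 0.06 = 4.566
  Written exam 100 × 0.05 = 5
Sum = 58.276
58.276 < 59 → F

F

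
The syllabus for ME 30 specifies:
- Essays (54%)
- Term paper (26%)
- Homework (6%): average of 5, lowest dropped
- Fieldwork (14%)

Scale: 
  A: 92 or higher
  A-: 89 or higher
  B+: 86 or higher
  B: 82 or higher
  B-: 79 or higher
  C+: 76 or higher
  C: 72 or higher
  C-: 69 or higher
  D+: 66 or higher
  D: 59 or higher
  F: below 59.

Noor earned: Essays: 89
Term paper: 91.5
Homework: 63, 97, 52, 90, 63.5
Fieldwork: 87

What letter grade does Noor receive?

Homework: drop 52 → average of remaining 4 = 313.5/4 = 78.375
Weighted total:
  Essays 89 × 0.54 = 48.06
  Term paper 91.5 × 0.26 = 23.79
  Homework 78.375 × 0.06 = 4.7025
  Fieldwork 87 × 0.14 = 12.18
Sum = 88.7325
88.7325 is ≥ 86 and < 89 → B+

B+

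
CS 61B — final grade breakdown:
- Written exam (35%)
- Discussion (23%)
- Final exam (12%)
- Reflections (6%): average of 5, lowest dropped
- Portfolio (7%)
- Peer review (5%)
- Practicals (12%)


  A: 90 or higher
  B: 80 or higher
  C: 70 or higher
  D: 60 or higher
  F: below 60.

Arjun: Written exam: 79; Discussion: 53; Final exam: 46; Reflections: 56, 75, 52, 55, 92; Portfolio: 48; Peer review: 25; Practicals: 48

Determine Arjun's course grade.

F

Reflections: drop 52 → average of remaining 4 = 278/4 = 69.5
Weighted total:
  Written exam 79 × 0.35 = 27.65
  Discussion 53 × 0.23 = 12.19
  Final exam 46 × 0.12 = 5.52
  Reflections 69.5 × 0.06 = 4.17
  Portfolio 48 × 0.07 = 3.36
  Peer review 25 × 0.05 = 1.25
  Practicals 48 × 0.12 = 5.76
Sum = 59.9
59.9 < 60 → F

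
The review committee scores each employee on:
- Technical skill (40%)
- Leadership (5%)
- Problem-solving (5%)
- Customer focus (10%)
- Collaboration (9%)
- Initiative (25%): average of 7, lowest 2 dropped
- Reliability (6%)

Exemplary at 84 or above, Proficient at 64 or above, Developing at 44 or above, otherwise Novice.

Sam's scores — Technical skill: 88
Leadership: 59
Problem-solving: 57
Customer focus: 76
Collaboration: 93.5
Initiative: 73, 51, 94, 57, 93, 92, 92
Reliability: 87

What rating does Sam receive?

Initiative: drop 51, 57 → average of remaining 5 = 444/5 = 88.8
Weighted total:
  Technical skill 88 × 0.4 = 35.2
  Leadership 59 × 0.05 = 2.95
  Problem-solving 57 × 0.05 = 2.85
  Customer focus 76 × 0.1 = 7.6
  Collaboration 93.5 × 0.09 = 8.415
  Initiative 88.8 × 0.25 = 22.2
  Reliability 87 × 0.06 = 5.22
Sum = 84.435
84.435 ≥ 84 → Exemplary

Exemplary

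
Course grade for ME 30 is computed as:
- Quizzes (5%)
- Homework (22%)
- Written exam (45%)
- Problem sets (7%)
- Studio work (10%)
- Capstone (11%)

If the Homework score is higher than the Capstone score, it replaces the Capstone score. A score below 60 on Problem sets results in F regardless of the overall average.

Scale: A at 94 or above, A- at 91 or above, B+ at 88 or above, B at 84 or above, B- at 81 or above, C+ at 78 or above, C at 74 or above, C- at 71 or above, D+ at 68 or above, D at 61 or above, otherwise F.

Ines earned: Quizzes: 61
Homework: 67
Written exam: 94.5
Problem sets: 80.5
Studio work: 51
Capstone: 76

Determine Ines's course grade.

Homework (67) ≤ Capstone (76), so Capstone stays at 76.
Problem sets score 80.5 ≥ 60: minimum met.
Weighted total:
  Quizzes 61 × 0.05 = 3.05
  Homework 67 × 0.22 = 14.74
  Written exam 94.5 × 0.45 = 42.525
  Problem sets 80.5 × 0.07 = 5.635
  Studio work 51 × 0.1 = 5.1
  Capstone 76 × 0.11 = 8.36
Sum = 79.41
79.41 is ≥ 78 and < 81 → C+

C+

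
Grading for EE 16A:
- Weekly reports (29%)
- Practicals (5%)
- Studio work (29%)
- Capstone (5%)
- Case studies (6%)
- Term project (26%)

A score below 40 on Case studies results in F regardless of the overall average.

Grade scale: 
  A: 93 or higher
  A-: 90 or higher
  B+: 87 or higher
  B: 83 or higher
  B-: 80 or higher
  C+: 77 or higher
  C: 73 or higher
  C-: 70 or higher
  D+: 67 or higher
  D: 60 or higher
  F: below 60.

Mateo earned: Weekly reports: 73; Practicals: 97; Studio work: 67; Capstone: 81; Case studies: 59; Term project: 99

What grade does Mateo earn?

Case studies score 59 ≥ 40: minimum met.
Weighted total:
  Weekly reports 73 × 0.29 = 21.17
  Practicals 97 × 0.05 = 4.85
  Studio work 67 × 0.29 = 19.43
  Capstone 81 × 0.05 = 4.05
  Case studies 59 × 0.06 = 3.54
  Term project 99 × 0.26 = 25.74
Sum = 78.78
78.78 is ≥ 77 and < 80 → C+

C+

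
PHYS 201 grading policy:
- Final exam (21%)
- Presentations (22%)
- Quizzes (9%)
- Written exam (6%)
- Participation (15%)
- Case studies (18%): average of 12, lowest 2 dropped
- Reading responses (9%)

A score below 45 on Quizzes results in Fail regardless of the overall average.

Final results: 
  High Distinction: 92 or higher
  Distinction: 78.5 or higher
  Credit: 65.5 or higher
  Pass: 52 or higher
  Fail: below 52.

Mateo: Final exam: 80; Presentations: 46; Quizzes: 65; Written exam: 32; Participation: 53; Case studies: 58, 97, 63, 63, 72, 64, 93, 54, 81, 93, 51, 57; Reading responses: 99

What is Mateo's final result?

Pass

Case studies: drop 51, 54 → average of remaining 10 = 741/10 = 74.1
Quizzes score 65 ≥ 45: minimum met.
Weighted total:
  Final exam 80 × 0.21 = 16.8
  Presentations 46 × 0.22 = 10.12
  Quizzes 65 × 0.09 = 5.85
  Written exam 32 × 0.06 = 1.92
  Participation 53 × 0.15 = 7.95
  Case studies 74.1 × 0.18 = 13.338
  Reading responses 99 × 0.09 = 8.91
Sum = 64.888
64.888 is ≥ 52 and < 65.5 → Pass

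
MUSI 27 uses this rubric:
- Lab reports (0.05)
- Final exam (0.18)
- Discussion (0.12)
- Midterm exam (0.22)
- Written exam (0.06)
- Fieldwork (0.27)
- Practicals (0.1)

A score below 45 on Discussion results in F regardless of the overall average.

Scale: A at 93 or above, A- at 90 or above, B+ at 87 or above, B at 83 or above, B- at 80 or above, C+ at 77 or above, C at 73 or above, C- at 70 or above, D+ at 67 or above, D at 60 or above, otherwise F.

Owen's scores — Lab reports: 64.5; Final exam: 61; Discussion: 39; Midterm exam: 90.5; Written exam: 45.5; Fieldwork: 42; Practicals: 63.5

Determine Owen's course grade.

Discussion score 39 < 45: minimum not met.
Weighted total:
  Lab reports 64.5 × 0.05 = 3.225
  Final exam 61 × 0.18 = 10.98
  Discussion 39 × 0.12 = 4.68
  Midterm exam 90.5 × 0.22 = 19.91
  Written exam 45.5 × 0.06 = 2.73
  Fieldwork 42 × 0.27 = 11.34
  Practicals 63.5 × 0.1 = 6.35
Sum = 59.215
Because the Discussion minimum was not met, the result is F.

F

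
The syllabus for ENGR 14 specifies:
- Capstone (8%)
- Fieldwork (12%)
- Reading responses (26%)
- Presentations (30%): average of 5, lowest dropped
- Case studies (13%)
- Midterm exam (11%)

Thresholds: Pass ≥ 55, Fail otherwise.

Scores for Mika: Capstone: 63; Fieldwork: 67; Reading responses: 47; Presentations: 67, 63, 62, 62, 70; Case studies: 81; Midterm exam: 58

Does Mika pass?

Presentations: drop 62 → average of remaining 4 = 262/4 = 65.5
Weighted total:
  Capstone 63 × 0.08 = 5.04
  Fieldwork 67 × 0.12 = 8.04
  Reading responses 47 × 0.26 = 12.22
  Presentations 65.5 × 0.3 = 19.65
  Case studies 81 × 0.13 = 10.53
  Midterm exam 58 × 0.11 = 6.38
Sum = 61.86
61.86 ≥ 55 → Pass

Pass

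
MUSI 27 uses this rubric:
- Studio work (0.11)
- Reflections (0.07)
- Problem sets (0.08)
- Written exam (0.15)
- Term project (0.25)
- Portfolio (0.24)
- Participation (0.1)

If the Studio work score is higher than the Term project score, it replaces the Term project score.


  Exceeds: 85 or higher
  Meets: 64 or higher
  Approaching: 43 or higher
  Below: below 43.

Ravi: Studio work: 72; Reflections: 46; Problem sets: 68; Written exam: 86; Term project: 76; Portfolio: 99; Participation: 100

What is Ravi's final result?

Meets

Studio work (72) ≤ Term project (76), so Term project stays at 76.
Weighted total:
  Studio work 72 × 0.11 = 7.92
  Reflections 46 × 0.07 = 3.22
  Problem sets 68 × 0.08 = 5.44
  Written exam 86 × 0.15 = 12.9
  Term project 76 × 0.25 = 19
  Portfolio 99 × 0.24 = 23.76
  Participation 100 × 0.1 = 10
Sum = 82.24
82.24 is ≥ 64 and < 85 → Meets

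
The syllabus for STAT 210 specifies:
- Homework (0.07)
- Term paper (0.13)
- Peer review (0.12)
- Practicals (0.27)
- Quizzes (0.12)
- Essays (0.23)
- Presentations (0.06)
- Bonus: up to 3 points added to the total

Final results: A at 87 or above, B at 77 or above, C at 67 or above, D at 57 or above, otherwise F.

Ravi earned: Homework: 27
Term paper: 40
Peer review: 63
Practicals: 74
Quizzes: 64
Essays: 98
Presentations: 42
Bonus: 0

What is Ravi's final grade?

Weighted total:
  Homework 27 × 0.07 = 1.89
  Term paper 40 × 0.13 = 5.2
  Peer review 63 × 0.12 = 7.56
  Practicals 74 × 0.27 = 19.98
  Quizzes 64 × 0.12 = 7.68
  Essays 98 × 0.23 = 22.54
  Presentations 42 × 0.06 = 2.52
Sum = 67.37
Bonus: 67.37 + 0 = 67.37
67.37 is ≥ 67 and < 77 → C

C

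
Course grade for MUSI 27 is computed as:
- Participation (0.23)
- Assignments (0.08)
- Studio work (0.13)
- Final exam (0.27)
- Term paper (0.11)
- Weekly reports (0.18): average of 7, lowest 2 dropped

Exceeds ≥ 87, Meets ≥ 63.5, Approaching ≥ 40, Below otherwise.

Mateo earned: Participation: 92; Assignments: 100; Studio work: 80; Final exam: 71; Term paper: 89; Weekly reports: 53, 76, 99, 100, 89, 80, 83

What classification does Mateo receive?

Meets

Weekly reports: drop 53, 76 → average of remaining 5 = 451/5 = 90.2
Weighted total:
  Participation 92 × 0.23 = 21.16
  Assignments 100 × 0.08 = 8
  Studio work 80 × 0.13 = 10.4
  Final exam 71 × 0.27 = 19.17
  Term paper 89 × 0.11 = 9.79
  Weekly reports 90.2 × 0.18 = 16.236
Sum = 84.756
84.756 is ≥ 63.5 and < 87 → Meets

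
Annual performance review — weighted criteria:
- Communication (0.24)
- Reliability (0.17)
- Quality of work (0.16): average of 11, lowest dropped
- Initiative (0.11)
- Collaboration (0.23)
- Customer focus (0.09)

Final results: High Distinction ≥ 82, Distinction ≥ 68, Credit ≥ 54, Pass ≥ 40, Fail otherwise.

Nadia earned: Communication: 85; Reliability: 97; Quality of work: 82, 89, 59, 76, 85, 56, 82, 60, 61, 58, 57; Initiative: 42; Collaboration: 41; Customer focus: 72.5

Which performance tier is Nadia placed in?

Quality of work: drop 56 → average of remaining 10 = 709/10 = 70.9
Weighted total:
  Communication 85 × 0.24 = 20.4
  Reliability 97 × 0.17 = 16.49
  Quality of work 70.9 × 0.16 = 11.344
  Initiative 42 × 0.11 = 4.62
  Collaboration 41 × 0.23 = 9.43
  Customer focus 72.5 × 0.09 = 6.525
Sum = 68.809
68.809 is ≥ 68 and < 82 → Distinction

Distinction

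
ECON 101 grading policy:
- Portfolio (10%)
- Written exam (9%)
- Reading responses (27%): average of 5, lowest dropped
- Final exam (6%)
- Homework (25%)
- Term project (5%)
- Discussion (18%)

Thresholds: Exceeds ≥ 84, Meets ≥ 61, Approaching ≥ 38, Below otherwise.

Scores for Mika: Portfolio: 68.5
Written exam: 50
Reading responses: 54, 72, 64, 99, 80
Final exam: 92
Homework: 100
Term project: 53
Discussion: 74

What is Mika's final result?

Meets

Reading responses: drop 54 → average of remaining 4 = 315/4 = 78.75
Weighted total:
  Portfolio 68.5 × 0.1 = 6.85
  Written exam 50 × 0.09 = 4.5
  Reading responses 78.75 × 0.27 = 21.2625
  Final exam 92 × 0.06 = 5.52
  Homework 100 × 0.25 = 25
  Term project 53 × 0.05 = 2.65
  Discussion 74 × 0.18 = 13.32
Sum = 79.1025
79.1025 is ≥ 61 and < 84 → Meets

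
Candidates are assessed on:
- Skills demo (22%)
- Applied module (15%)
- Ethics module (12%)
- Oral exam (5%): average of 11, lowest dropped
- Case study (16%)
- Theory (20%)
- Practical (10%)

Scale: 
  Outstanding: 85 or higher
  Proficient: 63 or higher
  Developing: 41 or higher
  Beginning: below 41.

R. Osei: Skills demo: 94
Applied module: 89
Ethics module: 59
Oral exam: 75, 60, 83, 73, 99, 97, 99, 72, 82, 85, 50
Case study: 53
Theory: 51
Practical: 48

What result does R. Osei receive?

Proficient

Oral exam: drop 50 → average of remaining 10 = 825/10 = 82.5
Weighted total:
  Skills demo 94 × 0.22 = 20.68
  Applied module 89 × 0.15 = 13.35
  Ethics module 59 × 0.12 = 7.08
  Oral exam 82.5 × 0.05 = 4.125
  Case study 53 × 0.16 = 8.48
  Theory 51 × 0.2 = 10.2
  Practical 48 × 0.1 = 4.8
Sum = 68.715
68.715 is ≥ 63 and < 85 → Proficient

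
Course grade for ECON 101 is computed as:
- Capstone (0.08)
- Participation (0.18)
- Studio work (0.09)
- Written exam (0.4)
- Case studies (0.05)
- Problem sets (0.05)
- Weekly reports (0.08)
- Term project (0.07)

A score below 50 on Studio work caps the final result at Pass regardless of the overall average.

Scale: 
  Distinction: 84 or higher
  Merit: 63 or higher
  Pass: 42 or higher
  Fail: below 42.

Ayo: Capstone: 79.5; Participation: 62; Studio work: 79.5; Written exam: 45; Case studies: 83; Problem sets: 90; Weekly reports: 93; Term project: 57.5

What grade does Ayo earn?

Studio work score 79.5 ≥ 50: minimum met.
Weighted total:
  Capstone 79.5 × 0.08 = 6.36
  Participation 62 × 0.18 = 11.16
  Studio work 79.5 × 0.09 = 7.155
  Written exam 45 × 0.4 = 18
  Case studies 83 × 0.05 = 4.15
  Problem sets 90 × 0.05 = 4.5
  Weekly reports 93 × 0.08 = 7.44
  Term project 57.5 × 0.07 = 4.025
Sum = 62.79
62.79 is ≥ 42 and < 63 → Pass

Pass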